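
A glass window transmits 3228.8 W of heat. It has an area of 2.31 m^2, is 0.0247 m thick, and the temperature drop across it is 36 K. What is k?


Fourier's law rearranged: k = Q * t / (A * dT)
  Numerator = 3228.8 * 0.0247 = 79.75136
  Denominator = 2.31 * 36 = 83.16
  k = 79.75136 / 83.16 = 0.959 W/mK

0.959 W/mK


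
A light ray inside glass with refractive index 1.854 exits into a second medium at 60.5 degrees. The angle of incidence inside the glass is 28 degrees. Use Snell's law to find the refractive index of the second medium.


Apply Snell's law: n1 * sin(theta1) = n2 * sin(theta2)
  n2 = n1 * sin(theta1) / sin(theta2)
  sin(28) = 0.469472
  sin(60.5) = 0.870356
  n2 = 1.854 * 0.469472 / 0.870356 = 1.0001

1.0001


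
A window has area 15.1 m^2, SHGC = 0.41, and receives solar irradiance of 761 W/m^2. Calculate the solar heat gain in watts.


Solar heat gain: Q = Area * SHGC * Irradiance
  Q = 15.1 * 0.41 * 761 = 4711.4 W

4711.4 W


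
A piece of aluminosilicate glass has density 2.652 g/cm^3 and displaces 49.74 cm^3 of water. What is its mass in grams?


Rearrange rho = m / V:
  m = rho * V
  m = 2.652 * 49.74 = 131.91 g

131.91 g


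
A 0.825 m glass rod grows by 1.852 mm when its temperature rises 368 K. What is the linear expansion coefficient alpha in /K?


Rearrange dL = alpha * L0 * dT for alpha:
  alpha = dL / (L0 * dT)
  alpha = (1.852 / 1000) / (0.825 * 368) = 0.0000061 /K = 6.1 x 10^-6 /K

6.1 x 10^-6 /K


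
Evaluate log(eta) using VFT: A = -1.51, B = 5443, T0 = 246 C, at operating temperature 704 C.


VFT equation: log(eta) = A + B / (T - T0)
  T - T0 = 704 - 246 = 458
  B / (T - T0) = 5443 / 458 = 11.884
  log(eta) = -1.51 + 11.884 = 10.374

10.374


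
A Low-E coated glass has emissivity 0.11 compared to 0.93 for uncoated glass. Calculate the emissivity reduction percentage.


Percentage reduction = (1 - coated/uncoated) * 100
  Ratio = 0.11 / 0.93 = 0.1183
  Reduction = (1 - 0.1183) * 100 = 88.2%

88.2%


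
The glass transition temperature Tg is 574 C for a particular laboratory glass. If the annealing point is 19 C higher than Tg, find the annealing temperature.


The annealing temperature is Tg plus the offset:
  T_anneal = 574 + 19 = 593 C

593 C


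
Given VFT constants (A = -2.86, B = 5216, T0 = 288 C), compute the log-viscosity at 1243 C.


VFT equation: log(eta) = A + B / (T - T0)
  T - T0 = 1243 - 288 = 955
  B / (T - T0) = 5216 / 955 = 5.462
  log(eta) = -2.86 + 5.462 = 2.602

2.602


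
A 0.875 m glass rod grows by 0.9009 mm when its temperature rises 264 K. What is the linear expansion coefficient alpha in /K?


Rearrange dL = alpha * L0 * dT for alpha:
  alpha = dL / (L0 * dT)
  alpha = (0.9009 / 1000) / (0.875 * 264) = 0.0000039 /K = 3.9 x 10^-6 /K

3.9 x 10^-6 /K


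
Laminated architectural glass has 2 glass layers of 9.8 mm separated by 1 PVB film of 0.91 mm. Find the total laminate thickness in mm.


Total thickness = glass contribution + PVB contribution
  Glass: 2 * 9.8 = 19.6 mm
  PVB: 1 * 0.91 = 0.91 mm
  Total = 19.6 + 0.91 = 20.51 mm

20.51 mm


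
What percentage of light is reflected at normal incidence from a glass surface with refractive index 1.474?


Fresnel reflectance at normal incidence:
  R = ((n - 1)/(n + 1))^2
  (n - 1)/(n + 1) = (1.474 - 1)/(1.474 + 1) = 0.191593
  R = 0.191593^2 = 0.0367079
  R(%) = 0.0367079 * 100 = 3.671%

3.671%


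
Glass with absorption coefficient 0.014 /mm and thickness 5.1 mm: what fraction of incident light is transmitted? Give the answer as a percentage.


Beer-Lambert law: T = exp(-alpha * thickness)
  exponent = -0.014 * 5.1 = -0.0714
  T = exp(-0.0714) = 0.9311
  Percentage = 0.9311 * 100 = 93.11%

93.11%


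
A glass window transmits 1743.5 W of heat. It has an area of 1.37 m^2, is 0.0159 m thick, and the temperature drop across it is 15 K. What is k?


Fourier's law rearranged: k = Q * t / (A * dT)
  Numerator = 1743.5 * 0.0159 = 27.72165
  Denominator = 1.37 * 15 = 20.55
  k = 27.72165 / 20.55 = 1.349 W/mK

1.349 W/mK


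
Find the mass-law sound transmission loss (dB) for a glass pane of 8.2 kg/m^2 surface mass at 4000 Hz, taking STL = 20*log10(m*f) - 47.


Mass law: STL = 20 * log10(m * f) - 47
  m * f = 8.2 * 4000 = 32800
  log10(32800) = 4.51587
  STL = 20 * 4.51587 - 47 = 90.3174 - 47 = 43.3 dB

43.3 dB


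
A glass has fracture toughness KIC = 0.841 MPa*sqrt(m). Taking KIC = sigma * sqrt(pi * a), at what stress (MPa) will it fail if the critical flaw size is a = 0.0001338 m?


Rearrange KIC = sigma * sqrt(pi * a):
  sigma = KIC / sqrt(pi * a)
  sqrt(pi * 0.0001338) = 0.020502
  sigma = 0.841 / 0.020502 = 41.02 MPa

41.02 MPa


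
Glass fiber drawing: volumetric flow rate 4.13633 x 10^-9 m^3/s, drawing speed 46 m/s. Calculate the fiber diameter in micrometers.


Cross-sectional area from continuity:
  A = Q / v = 4.13633 x 10^-9 / 46 = 8.992022 x 10^-11 m^2
Diameter from circular cross-section:
  d = sqrt(4A / pi) * 10^6 (m -> um)
  d = sqrt(4 * 8.992022 x 10^-11 / pi) * 10^6 = 10.7 um

10.7 um


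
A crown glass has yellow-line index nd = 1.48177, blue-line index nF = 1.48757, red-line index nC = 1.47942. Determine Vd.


Abbe number formula: Vd = (nd - 1) / (nF - nC)
  nd - 1 = 1.48177 - 1 = 0.48177
  nF - nC = 1.48757 - 1.47942 = 0.00815
  Vd = 0.48177 / 0.00815 = 59.11

59.11


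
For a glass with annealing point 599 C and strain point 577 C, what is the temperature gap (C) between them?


Gap = T_anneal - T_strain:
  gap = 599 - 577 = 22 C

22 C


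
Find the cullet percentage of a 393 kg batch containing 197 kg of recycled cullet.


Cullet ratio = (cullet mass / total batch mass) * 100
  Ratio = 197 / 393 * 100 = 50.13%

50.13%


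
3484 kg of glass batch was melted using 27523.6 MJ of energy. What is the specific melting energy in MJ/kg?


Rearrange E = m * s for s:
  s = E / m
  s = 27523.6 / 3484 = 7.9 MJ/kg

7.9 MJ/kg


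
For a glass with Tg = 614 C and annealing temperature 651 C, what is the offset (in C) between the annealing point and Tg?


Offset = T_anneal - Tg:
  offset = 651 - 614 = 37 C

37 C


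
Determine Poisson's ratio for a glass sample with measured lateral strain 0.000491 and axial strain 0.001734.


Poisson's ratio: nu = lateral strain / axial strain
  nu = 0.000491 / 0.001734 = 0.2832

0.2832


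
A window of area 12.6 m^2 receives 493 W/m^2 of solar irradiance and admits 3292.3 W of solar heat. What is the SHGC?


Rearrange Q = Area * SHGC * Irradiance:
  SHGC = Q / (Area * Irradiance)
  SHGC = 3292.3 / (12.6 * 493) = 0.53

0.53


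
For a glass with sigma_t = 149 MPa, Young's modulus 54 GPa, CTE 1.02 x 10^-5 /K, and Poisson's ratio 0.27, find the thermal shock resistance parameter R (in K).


Thermal shock resistance: R = sigma * (1 - nu) / (E * alpha)
  Numerator = 149 * (1 - 0.27) = 108.77
  Denominator = 54 * 1000 * (1.02 x 10^-5) = 0.5508
  R = 108.77 / 0.5508 = 197.5 K

197.5 K


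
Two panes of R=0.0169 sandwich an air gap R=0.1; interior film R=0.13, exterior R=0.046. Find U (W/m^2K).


Total thermal resistance (series):
  R_total = R_in + R_glass + R_air + R_glass + R_out
  R_total = 0.13 + 0.0169 + 0.1 + 0.0169 + 0.046 = 0.3098 m^2K/W
U-value = 1 / R_total = 1 / 0.3098 = 3.228 W/m^2K

3.228 W/m^2K


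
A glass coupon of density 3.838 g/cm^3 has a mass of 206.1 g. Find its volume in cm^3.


Rearrange rho = m / V:
  V = m / rho
  V = 206.1 / 3.838 = 53.7 cm^3

53.7 cm^3


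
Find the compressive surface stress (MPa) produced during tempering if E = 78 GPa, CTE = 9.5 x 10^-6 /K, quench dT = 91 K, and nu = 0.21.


Tempering stress: sigma = E * alpha * dT / (1 - nu)
  E (MPa) = 78 * 1000 = 78000
  Numerator = 78000 * (9.5 x 10^-6) * 91 = 67.431
  Denominator = 1 - 0.21 = 0.79
  sigma = 67.431 / 0.79 = 85.4 MPa

85.4 MPa


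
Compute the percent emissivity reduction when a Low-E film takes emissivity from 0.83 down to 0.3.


Percentage reduction = (1 - coated/uncoated) * 100
  Ratio = 0.3 / 0.83 = 0.3614
  Reduction = (1 - 0.3614) * 100 = 63.9%

63.9%


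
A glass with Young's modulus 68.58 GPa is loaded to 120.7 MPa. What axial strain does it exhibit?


Rearrange E = sigma / epsilon:
  epsilon = sigma / E
  E (MPa) = 68.58 * 1000 = 68580
  epsilon = 120.7 / 68580 = 0.00176

0.00176


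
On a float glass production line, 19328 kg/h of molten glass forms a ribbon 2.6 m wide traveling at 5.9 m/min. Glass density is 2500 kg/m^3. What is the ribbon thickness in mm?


Ribbon cross-section from mass balance:
  Volume rate = throughput / density = 19328 / 2500 = 7.7312 m^3/h
  thickness = volume rate / (speed * 60 * width), i.e.
  thickness = throughput / (60 * speed * width * density) * 1000
  thickness = 19328 / (60 * 5.9 * 2.6 * 2500) * 1000 = 8.4 mm

8.4 mm


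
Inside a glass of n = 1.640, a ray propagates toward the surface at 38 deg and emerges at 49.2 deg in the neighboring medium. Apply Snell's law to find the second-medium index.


Apply Snell's law: n1 * sin(theta1) = n2 * sin(theta2)
  n2 = n1 * sin(theta1) / sin(theta2)
  sin(38) = 0.615661
  sin(49.2) = 0.756995
  n2 = 1.640 * 0.615661 / 0.756995 = 1.3338

1.3338


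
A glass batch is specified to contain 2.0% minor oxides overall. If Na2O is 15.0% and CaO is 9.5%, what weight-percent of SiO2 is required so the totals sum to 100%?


Known pieces sum to 100%:
  SiO2 = 100 - (others + Na2O + CaO)
  SiO2 = 100 - (2.0 + 15.0 + 9.5) = 73.5%

73.5%


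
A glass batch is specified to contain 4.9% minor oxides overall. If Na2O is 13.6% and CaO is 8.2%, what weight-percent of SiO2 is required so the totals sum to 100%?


Known pieces sum to 100%:
  SiO2 = 100 - (others + Na2O + CaO)
  SiO2 = 100 - (4.9 + 13.6 + 8.2) = 73.3%

73.3%


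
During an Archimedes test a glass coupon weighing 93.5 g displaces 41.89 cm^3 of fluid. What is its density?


Use the definition of density:
  rho = mass / volume
  rho = 93.5 / 41.89 = 2.232 g/cm^3

2.232 g/cm^3


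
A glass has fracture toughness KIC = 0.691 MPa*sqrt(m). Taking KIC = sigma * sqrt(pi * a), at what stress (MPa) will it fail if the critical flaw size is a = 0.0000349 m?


Rearrange KIC = sigma * sqrt(pi * a):
  sigma = KIC / sqrt(pi * a)
  sqrt(pi * 0.0000349) = 0.010471
  sigma = 0.691 / 0.010471 = 65.99 MPa

65.99 MPa


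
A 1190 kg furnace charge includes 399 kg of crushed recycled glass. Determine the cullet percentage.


Cullet ratio = (cullet mass / total batch mass) * 100
  Ratio = 399 / 1190 * 100 = 33.53%

33.53%


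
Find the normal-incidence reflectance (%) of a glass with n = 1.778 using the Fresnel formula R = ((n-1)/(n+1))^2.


Fresnel reflectance at normal incidence:
  R = ((n - 1)/(n + 1))^2
  (n - 1)/(n + 1) = (1.778 - 1)/(1.778 + 1) = 0.280058
  R = 0.280058^2 = 0.0784325
  R(%) = 0.0784325 * 100 = 7.843%

7.843%


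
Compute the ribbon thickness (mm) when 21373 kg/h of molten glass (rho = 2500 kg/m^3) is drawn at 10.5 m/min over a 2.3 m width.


Ribbon cross-section from mass balance:
  Volume rate = throughput / density = 21373 / 2500 = 8.5492 m^3/h
  thickness = volume rate / (speed * 60 * width), i.e.
  thickness = throughput / (60 * speed * width * density) * 1000
  thickness = 21373 / (60 * 10.5 * 2.3 * 2500) * 1000 = 5.9 mm

5.9 mm


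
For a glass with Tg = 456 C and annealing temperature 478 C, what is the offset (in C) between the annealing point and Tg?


Offset = T_anneal - Tg:
  offset = 478 - 456 = 22 C

22 C


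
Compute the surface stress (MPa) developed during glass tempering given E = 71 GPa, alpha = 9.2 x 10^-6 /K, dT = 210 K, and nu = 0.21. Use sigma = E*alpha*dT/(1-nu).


Tempering stress: sigma = E * alpha * dT / (1 - nu)
  E (MPa) = 71 * 1000 = 71000
  Numerator = 71000 * (9.2 x 10^-6) * 210 = 137.172
  Denominator = 1 - 0.21 = 0.79
  sigma = 137.172 / 0.79 = 173.6 MPa

173.6 MPa


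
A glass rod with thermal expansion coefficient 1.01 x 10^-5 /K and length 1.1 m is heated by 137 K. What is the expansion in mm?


Thermal expansion formula: dL = alpha * L0 * dT
  dL = (1.01 x 10^-5) * 1.1 * 137 = 0.00152207 m
Convert to mm: 0.00152207 * 1000 = 1.5221 mm

1.5221 mm


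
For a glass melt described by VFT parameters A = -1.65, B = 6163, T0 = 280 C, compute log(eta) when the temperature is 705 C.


VFT equation: log(eta) = A + B / (T - T0)
  T - T0 = 705 - 280 = 425
  B / (T - T0) = 6163 / 425 = 14.501
  log(eta) = -1.65 + 14.501 = 12.851

12.851


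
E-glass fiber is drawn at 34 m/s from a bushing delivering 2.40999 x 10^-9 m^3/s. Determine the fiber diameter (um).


Cross-sectional area from continuity:
  A = Q / v = 2.40999 x 10^-9 / 34 = 7.088206 x 10^-11 m^2
Diameter from circular cross-section:
  d = sqrt(4A / pi) * 10^6 (m -> um)
  d = sqrt(4 * 7.088206 x 10^-11 / pi) * 10^6 = 9.5 um

9.5 um


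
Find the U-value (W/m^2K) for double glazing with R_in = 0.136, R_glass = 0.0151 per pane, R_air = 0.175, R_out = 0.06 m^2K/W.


Total thermal resistance (series):
  R_total = R_in + R_glass + R_air + R_glass + R_out
  R_total = 0.136 + 0.0151 + 0.175 + 0.0151 + 0.06 = 0.4012 m^2K/W
U-value = 1 / R_total = 1 / 0.4012 = 2.493 W/m^2K

2.493 W/m^2K


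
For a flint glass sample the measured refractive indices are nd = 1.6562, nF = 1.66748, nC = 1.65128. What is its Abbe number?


Abbe number formula: Vd = (nd - 1) / (nF - nC)
  nd - 1 = 1.6562 - 1 = 0.6562
  nF - nC = 1.66748 - 1.65128 = 0.0162
  Vd = 0.6562 / 0.0162 = 40.51

40.51


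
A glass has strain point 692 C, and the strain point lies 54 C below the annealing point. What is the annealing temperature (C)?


T_anneal = T_strain + gap:
  T_anneal = 692 + 54 = 746 C

746 C


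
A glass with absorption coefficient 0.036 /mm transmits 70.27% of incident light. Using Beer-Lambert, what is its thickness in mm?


Rearrange T = exp(-alpha * thickness):
  thickness = -ln(T) / alpha
  T = 70.27/100 = 0.7027
  ln(T) = -0.35283
  -ln(T) = 0.35283
  thickness = 0.35283 / 0.036 = 9.8 mm

9.8 mm


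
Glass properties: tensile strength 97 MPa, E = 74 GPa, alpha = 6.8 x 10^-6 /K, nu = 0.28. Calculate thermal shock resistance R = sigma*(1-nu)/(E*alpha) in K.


Thermal shock resistance: R = sigma * (1 - nu) / (E * alpha)
  Numerator = 97 * (1 - 0.28) = 69.84
  Denominator = 74 * 1000 * (6.8 x 10^-6) = 0.5032
  R = 69.84 / 0.5032 = 138.8 K

138.8 K


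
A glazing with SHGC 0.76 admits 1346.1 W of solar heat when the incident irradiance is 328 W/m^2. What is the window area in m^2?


Rearrange Q = Area * SHGC * Irradiance:
  Area = Q / (SHGC * Irradiance)
  Area = 1346.1 / (0.76 * 328) = 5.4 m^2

5.4 m^2


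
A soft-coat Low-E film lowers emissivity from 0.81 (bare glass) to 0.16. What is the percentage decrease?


Percentage reduction = (1 - coated/uncoated) * 100
  Ratio = 0.16 / 0.81 = 0.1975
  Reduction = (1 - 0.1975) * 100 = 80.2%

80.2%


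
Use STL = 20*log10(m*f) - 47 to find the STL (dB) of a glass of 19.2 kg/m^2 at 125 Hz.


Mass law: STL = 20 * log10(m * f) - 47
  m * f = 19.2 * 125 = 2400
  log10(2400) = 3.38021
  STL = 20 * 3.38021 - 47 = 67.6042 - 47 = 20.6 dB

20.6 dB


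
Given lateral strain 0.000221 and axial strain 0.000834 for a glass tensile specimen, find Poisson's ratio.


Poisson's ratio: nu = lateral strain / axial strain
  nu = 0.000221 / 0.000834 = 0.265

0.265


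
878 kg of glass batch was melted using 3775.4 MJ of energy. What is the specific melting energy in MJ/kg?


Rearrange E = m * s for s:
  s = E / m
  s = 3775.4 / 878 = 4.3 MJ/kg

4.3 MJ/kg


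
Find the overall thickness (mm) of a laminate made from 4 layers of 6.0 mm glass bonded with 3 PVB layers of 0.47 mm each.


Total thickness = glass contribution + PVB contribution
  Glass: 4 * 6.0 = 24.0 mm
  PVB: 3 * 0.47 = 1.41 mm
  Total = 24.0 + 1.41 = 25.41 mm

25.41 mm


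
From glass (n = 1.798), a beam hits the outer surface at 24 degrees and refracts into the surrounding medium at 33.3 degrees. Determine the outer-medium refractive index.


Apply Snell's law: n1 * sin(theta1) = n2 * sin(theta2)
  n2 = n1 * sin(theta1) / sin(theta2)
  sin(24) = 0.406737
  sin(33.3) = 0.549023
  n2 = 1.798 * 0.406737 / 0.549023 = 1.332

1.332


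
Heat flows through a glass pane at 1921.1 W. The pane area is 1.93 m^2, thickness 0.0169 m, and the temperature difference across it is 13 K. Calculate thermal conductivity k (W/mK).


Fourier's law rearranged: k = Q * t / (A * dT)
  Numerator = 1921.1 * 0.0169 = 32.46659
  Denominator = 1.93 * 13 = 25.09
  k = 32.46659 / 25.09 = 1.294 W/mK

1.294 W/mK


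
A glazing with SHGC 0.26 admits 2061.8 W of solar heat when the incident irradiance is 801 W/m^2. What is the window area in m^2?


Rearrange Q = Area * SHGC * Irradiance:
  Area = Q / (SHGC * Irradiance)
  Area = 2061.8 / (0.26 * 801) = 9.9 m^2

9.9 m^2


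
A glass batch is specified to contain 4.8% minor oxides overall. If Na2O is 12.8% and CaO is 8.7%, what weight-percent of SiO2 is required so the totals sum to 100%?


Known pieces sum to 100%:
  SiO2 = 100 - (others + Na2O + CaO)
  SiO2 = 100 - (4.8 + 12.8 + 8.7) = 73.7%

73.7%


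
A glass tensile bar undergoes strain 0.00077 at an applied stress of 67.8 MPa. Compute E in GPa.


Young's modulus: E = stress / strain
  E = 67.8 MPa / 0.00077 = 88051.95 MPa
Convert to GPa: 88051.95 / 1000 = 88.05 GPa

88.05 GPa


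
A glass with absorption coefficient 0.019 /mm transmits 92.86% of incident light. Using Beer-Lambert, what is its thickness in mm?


Rearrange T = exp(-alpha * thickness):
  thickness = -ln(T) / alpha
  T = 92.86/100 = 0.9286
  ln(T) = -0.07408
  -ln(T) = 0.07408
  thickness = 0.07408 / 0.019 = 3.9 mm

3.9 mm


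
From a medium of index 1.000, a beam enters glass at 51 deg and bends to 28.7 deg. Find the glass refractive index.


Apply Snell's law: n1 * sin(theta1) = n2 * sin(theta2)
  n2 = n1 * sin(theta1) / sin(theta2)
  sin(51) = 0.777146
  sin(28.7) = 0.480223
  n2 = 1.000 * 0.777146 / 0.480223 = 1.6183

1.6183


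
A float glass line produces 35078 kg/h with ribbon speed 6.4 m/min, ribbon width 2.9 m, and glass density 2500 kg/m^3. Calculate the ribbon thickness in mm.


Ribbon cross-section from mass balance:
  Volume rate = throughput / density = 35078 / 2500 = 14.0312 m^3/h
  thickness = volume rate / (speed * 60 * width), i.e.
  thickness = throughput / (60 * speed * width * density) * 1000
  thickness = 35078 / (60 * 6.4 * 2.9 * 2500) * 1000 = 12.6 mm

12.6 mm


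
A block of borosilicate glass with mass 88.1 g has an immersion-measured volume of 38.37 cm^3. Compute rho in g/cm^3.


Use the definition of density:
  rho = mass / volume
  rho = 88.1 / 38.37 = 2.296 g/cm^3

2.296 g/cm^3


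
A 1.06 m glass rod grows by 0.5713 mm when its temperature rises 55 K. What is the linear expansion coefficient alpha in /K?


Rearrange dL = alpha * L0 * dT for alpha:
  alpha = dL / (L0 * dT)
  alpha = (0.5713 / 1000) / (1.06 * 55) = 0.000009799 /K = 9.799 x 10^-6 /K

9.799 x 10^-6 /K


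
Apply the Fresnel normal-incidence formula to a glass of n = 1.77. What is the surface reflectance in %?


Fresnel reflectance at normal incidence:
  R = ((n - 1)/(n + 1))^2
  (n - 1)/(n + 1) = (1.77 - 1)/(1.77 + 1) = 0.277978
  R = 0.277978^2 = 0.0772718
  R(%) = 0.0772718 * 100 = 7.727%

7.727%


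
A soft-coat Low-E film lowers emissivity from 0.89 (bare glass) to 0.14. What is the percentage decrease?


Percentage reduction = (1 - coated/uncoated) * 100
  Ratio = 0.14 / 0.89 = 0.1573
  Reduction = (1 - 0.1573) * 100 = 84.3%

84.3%


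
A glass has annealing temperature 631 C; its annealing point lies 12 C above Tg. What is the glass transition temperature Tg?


Rearrange T_anneal = Tg + offset for Tg:
  Tg = T_anneal - offset = 631 - 12 = 619 C

619 C


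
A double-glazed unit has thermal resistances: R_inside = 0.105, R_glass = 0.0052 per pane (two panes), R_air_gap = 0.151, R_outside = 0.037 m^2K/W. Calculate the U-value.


Total thermal resistance (series):
  R_total = R_in + R_glass + R_air + R_glass + R_out
  R_total = 0.105 + 0.0052 + 0.151 + 0.0052 + 0.037 = 0.3034 m^2K/W
U-value = 1 / R_total = 1 / 0.3034 = 3.296 W/m^2K

3.296 W/m^2K


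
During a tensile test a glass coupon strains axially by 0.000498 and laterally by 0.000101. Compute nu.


Poisson's ratio: nu = lateral strain / axial strain
  nu = 0.000101 / 0.000498 = 0.2028

0.2028


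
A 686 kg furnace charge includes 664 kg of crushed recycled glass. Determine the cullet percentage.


Cullet ratio = (cullet mass / total batch mass) * 100
  Ratio = 664 / 686 * 100 = 96.79%

96.79%


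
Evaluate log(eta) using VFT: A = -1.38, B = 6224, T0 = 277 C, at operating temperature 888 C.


VFT equation: log(eta) = A + B / (T - T0)
  T - T0 = 888 - 277 = 611
  B / (T - T0) = 6224 / 611 = 10.187
  log(eta) = -1.38 + 10.187 = 8.807

8.807


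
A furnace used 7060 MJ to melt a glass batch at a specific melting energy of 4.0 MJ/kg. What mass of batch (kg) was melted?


Rearrange E = m * s for m:
  m = E / s
  m = 7060 / 4.0 = 1765.0 kg

1765.0 kg


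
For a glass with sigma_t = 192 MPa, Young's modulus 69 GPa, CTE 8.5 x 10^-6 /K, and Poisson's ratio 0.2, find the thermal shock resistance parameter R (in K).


Thermal shock resistance: R = sigma * (1 - nu) / (E * alpha)
  Numerator = 192 * (1 - 0.2) = 153.6
  Denominator = 69 * 1000 * (8.5 x 10^-6) = 0.5865
  R = 153.6 / 0.5865 = 261.9 K

261.9 K


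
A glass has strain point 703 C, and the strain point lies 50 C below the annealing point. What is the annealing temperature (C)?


T_anneal = T_strain + gap:
  T_anneal = 703 + 50 = 753 C

753 C


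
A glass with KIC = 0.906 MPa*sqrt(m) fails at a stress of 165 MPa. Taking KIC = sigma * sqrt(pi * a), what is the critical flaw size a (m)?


Rearrange KIC = sigma * sqrt(pi * a):
  sqrt(pi * a) = KIC / sigma
  sqrt(pi * a) = 0.906 / 165 = 0.005491
  a = (KIC / sigma)^2 / pi
  a = 0.005491^2 / pi = 0.0000096 m

0.0000096 m


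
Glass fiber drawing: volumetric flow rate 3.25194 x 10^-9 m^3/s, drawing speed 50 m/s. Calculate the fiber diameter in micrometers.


Cross-sectional area from continuity:
  A = Q / v = 3.25194 x 10^-9 / 50 = 6.50388 x 10^-11 m^2
Diameter from circular cross-section:
  d = sqrt(4A / pi) * 10^6 (m -> um)
  d = sqrt(4 * 6.50388 x 10^-11 / pi) * 10^6 = 9.1 um

9.1 um


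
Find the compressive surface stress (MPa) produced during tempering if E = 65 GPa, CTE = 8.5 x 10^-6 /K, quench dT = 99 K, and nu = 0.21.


Tempering stress: sigma = E * alpha * dT / (1 - nu)
  E (MPa) = 65 * 1000 = 65000
  Numerator = 65000 * (8.5 x 10^-6) * 99 = 54.6975
  Denominator = 1 - 0.21 = 0.79
  sigma = 54.6975 / 0.79 = 69.2 MPa

69.2 MPa


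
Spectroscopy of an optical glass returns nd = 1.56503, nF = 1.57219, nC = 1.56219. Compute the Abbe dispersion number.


Abbe number formula: Vd = (nd - 1) / (nF - nC)
  nd - 1 = 1.56503 - 1 = 0.56503
  nF - nC = 1.57219 - 1.56219 = 0.01
  Vd = 0.56503 / 0.01 = 56.5

56.5


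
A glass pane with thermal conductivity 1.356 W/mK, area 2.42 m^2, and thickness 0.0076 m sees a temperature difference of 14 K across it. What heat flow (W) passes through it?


Fourier's law: Q = k * A * dT / t
  Q = 1.356 * 2.42 * 14 / 0.0076
  Q = 45.94128 / 0.0076 = 6044.9 W

6044.9 W


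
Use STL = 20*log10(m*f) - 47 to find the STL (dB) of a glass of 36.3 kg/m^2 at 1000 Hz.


Mass law: STL = 20 * log10(m * f) - 47
  m * f = 36.3 * 1000 = 36300
  log10(36300) = 4.55991
  STL = 20 * 4.55991 - 47 = 91.1982 - 47 = 44.2 dB

44.2 dB


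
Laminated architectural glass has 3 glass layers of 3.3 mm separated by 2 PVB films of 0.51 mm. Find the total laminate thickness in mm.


Total thickness = glass contribution + PVB contribution
  Glass: 3 * 3.3 = 9.9 mm
  PVB: 2 * 0.51 = 1.02 mm
  Total = 9.9 + 1.02 = 10.92 mm

10.92 mm


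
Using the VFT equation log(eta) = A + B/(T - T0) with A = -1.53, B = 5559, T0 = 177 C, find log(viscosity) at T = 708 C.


VFT equation: log(eta) = A + B / (T - T0)
  T - T0 = 708 - 177 = 531
  B / (T - T0) = 5559 / 531 = 10.469
  log(eta) = -1.53 + 10.469 = 8.939

8.939


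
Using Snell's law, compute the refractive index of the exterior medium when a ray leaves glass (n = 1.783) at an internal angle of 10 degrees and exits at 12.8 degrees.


Apply Snell's law: n1 * sin(theta1) = n2 * sin(theta2)
  n2 = n1 * sin(theta1) / sin(theta2)
  sin(10) = 0.173648
  sin(12.8) = 0.221548
  n2 = 1.783 * 0.173648 / 0.221548 = 1.3975

1.3975


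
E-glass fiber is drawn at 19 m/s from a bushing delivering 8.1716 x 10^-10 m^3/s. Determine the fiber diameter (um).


Cross-sectional area from continuity:
  A = Q / v = 8.1716 x 10^-10 / 19 = 4.300842 x 10^-11 m^2
Diameter from circular cross-section:
  d = sqrt(4A / pi) * 10^6 (m -> um)
  d = sqrt(4 * 4.300842 x 10^-11 / pi) * 10^6 = 7.4 um

7.4 um


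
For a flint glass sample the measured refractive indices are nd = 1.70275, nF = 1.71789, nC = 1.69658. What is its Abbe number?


Abbe number formula: Vd = (nd - 1) / (nF - nC)
  nd - 1 = 1.70275 - 1 = 0.70275
  nF - nC = 1.71789 - 1.69658 = 0.02131
  Vd = 0.70275 / 0.02131 = 32.98

32.98


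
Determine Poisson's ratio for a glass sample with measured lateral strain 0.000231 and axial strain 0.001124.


Poisson's ratio: nu = lateral strain / axial strain
  nu = 0.000231 / 0.001124 = 0.2055

0.2055


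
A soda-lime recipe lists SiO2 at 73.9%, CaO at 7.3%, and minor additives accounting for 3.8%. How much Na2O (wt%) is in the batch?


Pieces sum to 100%:
  Na2O = 100 - (SiO2 + CaO + others)
  Na2O = 100 - (73.9 + 7.3 + 3.8) = 15.0%

15.0%


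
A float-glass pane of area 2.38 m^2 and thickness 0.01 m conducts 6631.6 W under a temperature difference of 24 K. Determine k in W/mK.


Fourier's law rearranged: k = Q * t / (A * dT)
  Numerator = 6631.6 * 0.01 = 66.316
  Denominator = 2.38 * 24 = 57.12
  k = 66.316 / 57.12 = 1.161 W/mK

1.161 W/mK


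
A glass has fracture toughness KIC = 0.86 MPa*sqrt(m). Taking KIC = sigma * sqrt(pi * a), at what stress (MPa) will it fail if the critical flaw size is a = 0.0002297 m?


Rearrange KIC = sigma * sqrt(pi * a):
  sigma = KIC / sqrt(pi * a)
  sqrt(pi * 0.0002297) = 0.026863
  sigma = 0.86 / 0.026863 = 32.01 MPa

32.01 MPa


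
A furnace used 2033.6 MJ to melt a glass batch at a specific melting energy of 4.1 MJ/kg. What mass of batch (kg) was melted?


Rearrange E = m * s for m:
  m = E / s
  m = 2033.6 / 4.1 = 496.0 kg

496.0 kg


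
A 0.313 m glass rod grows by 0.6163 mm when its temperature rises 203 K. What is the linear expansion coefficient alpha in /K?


Rearrange dL = alpha * L0 * dT for alpha:
  alpha = dL / (L0 * dT)
  alpha = (0.6163 / 1000) / (0.313 * 203) = 0.0000097 /K = 9.7 x 10^-6 /K

9.7 x 10^-6 /K


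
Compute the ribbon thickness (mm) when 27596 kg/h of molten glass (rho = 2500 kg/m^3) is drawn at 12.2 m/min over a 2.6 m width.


Ribbon cross-section from mass balance:
  Volume rate = throughput / density = 27596 / 2500 = 11.0384 m^3/h
  thickness = volume rate / (speed * 60 * width), i.e.
  thickness = throughput / (60 * speed * width * density) * 1000
  thickness = 27596 / (60 * 12.2 * 2.6 * 2500) * 1000 = 5.8 mm

5.8 mm


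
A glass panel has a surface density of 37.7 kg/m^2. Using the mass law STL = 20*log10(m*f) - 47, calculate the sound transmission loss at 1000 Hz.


Mass law: STL = 20 * log10(m * f) - 47
  m * f = 37.7 * 1000 = 37700
  log10(37700) = 4.57634
  STL = 20 * 4.57634 - 47 = 91.5268 - 47 = 44.5 dB

44.5 dB


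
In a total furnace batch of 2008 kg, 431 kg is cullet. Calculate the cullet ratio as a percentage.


Cullet ratio = (cullet mass / total batch mass) * 100
  Ratio = 431 / 2008 * 100 = 21.46%

21.46%


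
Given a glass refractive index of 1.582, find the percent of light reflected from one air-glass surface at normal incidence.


Fresnel reflectance at normal incidence:
  R = ((n - 1)/(n + 1))^2
  (n - 1)/(n + 1) = (1.582 - 1)/(1.582 + 1) = 0.225407
  R = 0.225407^2 = 0.0508083
  R(%) = 0.0508083 * 100 = 5.081%

5.081%


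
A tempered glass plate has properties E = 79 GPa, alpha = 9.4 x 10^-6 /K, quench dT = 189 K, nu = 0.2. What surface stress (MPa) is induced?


Tempering stress: sigma = E * alpha * dT / (1 - nu)
  E (MPa) = 79 * 1000 = 79000
  Numerator = 79000 * (9.4 x 10^-6) * 189 = 140.3514
  Denominator = 1 - 0.2 = 0.8
  sigma = 140.3514 / 0.8 = 175.4 MPa

175.4 MPa


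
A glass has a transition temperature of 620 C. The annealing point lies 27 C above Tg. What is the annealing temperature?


The annealing temperature is Tg plus the offset:
  T_anneal = 620 + 27 = 647 C

647 C


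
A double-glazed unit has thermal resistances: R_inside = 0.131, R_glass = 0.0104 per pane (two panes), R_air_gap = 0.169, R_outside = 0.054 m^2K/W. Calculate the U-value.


Total thermal resistance (series):
  R_total = R_in + R_glass + R_air + R_glass + R_out
  R_total = 0.131 + 0.0104 + 0.169 + 0.0104 + 0.054 = 0.3748 m^2K/W
U-value = 1 / R_total = 1 / 0.3748 = 2.668 W/m^2K

2.668 W/m^2K


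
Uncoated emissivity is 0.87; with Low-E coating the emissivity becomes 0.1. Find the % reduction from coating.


Percentage reduction = (1 - coated/uncoated) * 100
  Ratio = 0.1 / 0.87 = 0.1149
  Reduction = (1 - 0.1149) * 100 = 88.5%

88.5%


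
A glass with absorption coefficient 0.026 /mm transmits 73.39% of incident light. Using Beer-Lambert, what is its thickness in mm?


Rearrange T = exp(-alpha * thickness):
  thickness = -ln(T) / alpha
  T = 73.39/100 = 0.7339
  ln(T) = -0.30938
  -ln(T) = 0.30938
  thickness = 0.30938 / 0.026 = 11.9 mm

11.9 mm


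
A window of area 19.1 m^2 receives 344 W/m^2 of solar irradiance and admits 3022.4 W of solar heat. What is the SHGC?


Rearrange Q = Area * SHGC * Irradiance:
  SHGC = Q / (Area * Irradiance)
  SHGC = 3022.4 / (19.1 * 344) = 0.46

0.46


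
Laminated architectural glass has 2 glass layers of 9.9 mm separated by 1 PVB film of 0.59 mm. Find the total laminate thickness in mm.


Total thickness = glass contribution + PVB contribution
  Glass: 2 * 9.9 = 19.8 mm
  PVB: 1 * 0.59 = 0.59 mm
  Total = 19.8 + 0.59 = 20.39 mm

20.39 mm


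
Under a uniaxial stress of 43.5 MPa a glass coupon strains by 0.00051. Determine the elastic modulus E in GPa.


Young's modulus: E = stress / strain
  E = 43.5 MPa / 0.00051 = 85294.12 MPa
Convert to GPa: 85294.12 / 1000 = 85.29 GPa

85.29 GPa


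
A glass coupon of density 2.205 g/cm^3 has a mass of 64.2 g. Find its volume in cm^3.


Rearrange rho = m / V:
  V = m / rho
  V = 64.2 / 2.205 = 29.116 cm^3

29.116 cm^3


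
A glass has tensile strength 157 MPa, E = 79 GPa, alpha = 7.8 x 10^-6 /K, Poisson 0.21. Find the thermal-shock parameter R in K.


Thermal shock resistance: R = sigma * (1 - nu) / (E * alpha)
  Numerator = 157 * (1 - 0.21) = 124.03
  Denominator = 79 * 1000 * (7.8 x 10^-6) = 0.6162
  R = 124.03 / 0.6162 = 201.3 K

201.3 K


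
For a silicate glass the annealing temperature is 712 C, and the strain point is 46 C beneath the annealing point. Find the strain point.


Strain point = annealing point - difference:
  T_strain = 712 - 46 = 666 C

666 C


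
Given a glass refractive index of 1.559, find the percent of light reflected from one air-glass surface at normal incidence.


Fresnel reflectance at normal incidence:
  R = ((n - 1)/(n + 1))^2
  (n - 1)/(n + 1) = (1.559 - 1)/(1.559 + 1) = 0.218445
  R = 0.218445^2 = 0.0477182
  R(%) = 0.0477182 * 100 = 4.772%

4.772%


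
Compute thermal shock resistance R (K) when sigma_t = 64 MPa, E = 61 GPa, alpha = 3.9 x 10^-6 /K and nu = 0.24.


Thermal shock resistance: R = sigma * (1 - nu) / (E * alpha)
  Numerator = 64 * (1 - 0.24) = 48.64
  Denominator = 61 * 1000 * (3.9 x 10^-6) = 0.2379
  R = 48.64 / 0.2379 = 204.5 K

204.5 K


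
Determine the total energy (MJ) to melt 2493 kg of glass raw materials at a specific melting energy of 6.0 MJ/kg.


Total energy = mass * specific energy
  E = 2493 * 6.0 = 14958 MJ

14958 MJ


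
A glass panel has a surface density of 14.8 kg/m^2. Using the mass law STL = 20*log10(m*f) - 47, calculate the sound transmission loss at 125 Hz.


Mass law: STL = 20 * log10(m * f) - 47
  m * f = 14.8 * 125 = 1850
  log10(1850) = 3.26717
  STL = 20 * 3.26717 - 47 = 65.3434 - 47 = 18.3 dB

18.3 dB


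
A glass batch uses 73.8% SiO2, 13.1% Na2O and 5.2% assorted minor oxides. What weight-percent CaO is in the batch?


Pieces sum to 100%:
  CaO = 100 - (SiO2 + Na2O + others)
  CaO = 100 - (73.8 + 13.1 + 5.2) = 7.9%

7.9%


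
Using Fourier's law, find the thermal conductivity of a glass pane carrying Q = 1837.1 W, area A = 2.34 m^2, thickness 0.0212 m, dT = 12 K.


Fourier's law rearranged: k = Q * t / (A * dT)
  Numerator = 1837.1 * 0.0212 = 38.94652
  Denominator = 2.34 * 12 = 28.08
  k = 38.94652 / 28.08 = 1.387 W/mK

1.387 W/mK


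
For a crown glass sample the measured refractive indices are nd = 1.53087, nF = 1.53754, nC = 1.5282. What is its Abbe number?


Abbe number formula: Vd = (nd - 1) / (nF - nC)
  nd - 1 = 1.53087 - 1 = 0.53087
  nF - nC = 1.53754 - 1.5282 = 0.00934
  Vd = 0.53087 / 0.00934 = 56.84

56.84


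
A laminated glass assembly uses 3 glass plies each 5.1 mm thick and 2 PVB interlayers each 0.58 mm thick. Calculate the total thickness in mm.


Total thickness = glass contribution + PVB contribution
  Glass: 3 * 5.1 = 15.3 mm
  PVB: 2 * 0.58 = 1.16 mm
  Total = 15.3 + 1.16 = 16.46 mm

16.46 mm


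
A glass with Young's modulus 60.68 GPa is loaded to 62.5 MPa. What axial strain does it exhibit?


Rearrange E = sigma / epsilon:
  epsilon = sigma / E
  E (MPa) = 60.68 * 1000 = 60680
  epsilon = 62.5 / 60680 = 0.00103

0.00103


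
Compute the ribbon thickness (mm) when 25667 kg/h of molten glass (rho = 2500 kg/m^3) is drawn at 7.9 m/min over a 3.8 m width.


Ribbon cross-section from mass balance:
  Volume rate = throughput / density = 25667 / 2500 = 10.2668 m^3/h
  thickness = volume rate / (speed * 60 * width), i.e.
  thickness = throughput / (60 * speed * width * density) * 1000
  thickness = 25667 / (60 * 7.9 * 3.8 * 2500) * 1000 = 5.7 mm

5.7 mm


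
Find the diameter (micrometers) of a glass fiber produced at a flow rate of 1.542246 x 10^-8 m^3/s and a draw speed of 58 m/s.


Cross-sectional area from continuity:
  A = Q / v = 1.542246 x 10^-8 / 58 = 2.659045 x 10^-10 m^2
Diameter from circular cross-section:
  d = sqrt(4A / pi) * 10^6 (m -> um)
  d = sqrt(4 * 2.659045 x 10^-10 / pi) * 10^6 = 18.4 um

18.4 um


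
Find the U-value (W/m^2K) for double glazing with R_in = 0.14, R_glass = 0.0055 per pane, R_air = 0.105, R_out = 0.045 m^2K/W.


Total thermal resistance (series):
  R_total = R_in + R_glass + R_air + R_glass + R_out
  R_total = 0.14 + 0.0055 + 0.105 + 0.0055 + 0.045 = 0.301 m^2K/W
U-value = 1 / R_total = 1 / 0.301 = 3.322 W/m^2K

3.322 W/m^2K


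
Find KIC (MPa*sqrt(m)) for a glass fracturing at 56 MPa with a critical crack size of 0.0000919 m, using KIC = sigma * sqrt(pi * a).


Fracture toughness: KIC = sigma * sqrt(pi * a)
  pi * a = pi * 0.0000919 = 0.000288712
  sqrt(pi * a) = 0.016992
  KIC = 56 * 0.016992 = 0.952 MPa*sqrt(m)

0.952 MPa*sqrt(m)


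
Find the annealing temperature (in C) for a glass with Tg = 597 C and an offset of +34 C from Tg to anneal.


The annealing temperature is Tg plus the offset:
  T_anneal = 597 + 34 = 631 C

631 C


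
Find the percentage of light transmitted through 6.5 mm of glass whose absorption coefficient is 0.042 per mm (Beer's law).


Beer-Lambert law: T = exp(-alpha * thickness)
  exponent = -0.042 * 6.5 = -0.273
  T = exp(-0.273) = 0.7611
  Percentage = 0.7611 * 100 = 76.11%

76.11%


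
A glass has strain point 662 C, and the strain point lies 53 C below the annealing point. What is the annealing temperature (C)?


T_anneal = T_strain + gap:
  T_anneal = 662 + 53 = 715 C

715 C


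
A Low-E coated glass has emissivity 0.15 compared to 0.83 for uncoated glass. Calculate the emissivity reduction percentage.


Percentage reduction = (1 - coated/uncoated) * 100
  Ratio = 0.15 / 0.83 = 0.1807
  Reduction = (1 - 0.1807) * 100 = 81.9%

81.9%


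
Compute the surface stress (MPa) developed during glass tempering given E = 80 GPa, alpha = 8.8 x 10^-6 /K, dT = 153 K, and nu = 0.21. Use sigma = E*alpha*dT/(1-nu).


Tempering stress: sigma = E * alpha * dT / (1 - nu)
  E (MPa) = 80 * 1000 = 80000
  Numerator = 80000 * (8.8 x 10^-6) * 153 = 107.712
  Denominator = 1 - 0.21 = 0.79
  sigma = 107.712 / 0.79 = 136.3 MPa

136.3 MPa


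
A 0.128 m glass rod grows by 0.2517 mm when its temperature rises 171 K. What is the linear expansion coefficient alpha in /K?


Rearrange dL = alpha * L0 * dT for alpha:
  alpha = dL / (L0 * dT)
  alpha = (0.2517 / 1000) / (0.128 * 171) = 0.000011499 /K = 1.1499 x 10^-5 /K

1.1499 x 10^-5 /K


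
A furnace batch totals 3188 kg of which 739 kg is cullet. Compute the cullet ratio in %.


Cullet ratio = (cullet mass / total batch mass) * 100
  Ratio = 739 / 3188 * 100 = 23.18%

23.18%


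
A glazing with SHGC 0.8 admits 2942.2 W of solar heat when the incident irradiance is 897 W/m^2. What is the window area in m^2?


Rearrange Q = Area * SHGC * Irradiance:
  Area = Q / (SHGC * Irradiance)
  Area = 2942.2 / (0.8 * 897) = 4.1 m^2

4.1 m^2


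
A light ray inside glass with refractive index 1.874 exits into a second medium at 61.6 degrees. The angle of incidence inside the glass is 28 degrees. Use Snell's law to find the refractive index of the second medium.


Apply Snell's law: n1 * sin(theta1) = n2 * sin(theta2)
  n2 = n1 * sin(theta1) / sin(theta2)
  sin(28) = 0.469472
  sin(61.6) = 0.879649
  n2 = 1.874 * 0.469472 / 0.879649 = 1.0002

1.0002


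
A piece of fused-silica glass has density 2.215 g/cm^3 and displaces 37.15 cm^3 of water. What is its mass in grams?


Rearrange rho = m / V:
  m = rho * V
  m = 2.215 * 37.15 = 82.287 g

82.287 g


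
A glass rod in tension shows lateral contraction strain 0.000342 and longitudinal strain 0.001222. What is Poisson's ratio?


Poisson's ratio: nu = lateral strain / axial strain
  nu = 0.000342 / 0.001222 = 0.2799

0.2799


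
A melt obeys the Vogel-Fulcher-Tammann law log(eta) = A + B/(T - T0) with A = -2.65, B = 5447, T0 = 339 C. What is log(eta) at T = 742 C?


VFT equation: log(eta) = A + B / (T - T0)
  T - T0 = 742 - 339 = 403
  B / (T - T0) = 5447 / 403 = 13.516
  log(eta) = -2.65 + 13.516 = 10.866

10.866


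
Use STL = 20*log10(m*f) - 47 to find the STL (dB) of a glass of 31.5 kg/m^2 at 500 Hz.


Mass law: STL = 20 * log10(m * f) - 47
  m * f = 31.5 * 500 = 15750
  log10(15750) = 4.19728
  STL = 20 * 4.19728 - 47 = 83.9456 - 47 = 36.9 dB

36.9 dB


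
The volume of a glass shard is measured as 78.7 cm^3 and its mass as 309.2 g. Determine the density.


Use the definition of density:
  rho = mass / volume
  rho = 309.2 / 78.7 = 3.929 g/cm^3

3.929 g/cm^3


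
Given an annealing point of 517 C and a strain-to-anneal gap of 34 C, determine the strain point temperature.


Strain point = annealing point - difference:
  T_strain = 517 - 34 = 483 C

483 C


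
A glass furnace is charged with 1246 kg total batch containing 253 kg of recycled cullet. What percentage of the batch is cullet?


Cullet ratio = (cullet mass / total batch mass) * 100
  Ratio = 253 / 1246 * 100 = 20.3%

20.3%


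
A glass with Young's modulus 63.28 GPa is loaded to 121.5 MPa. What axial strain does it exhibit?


Rearrange E = sigma / epsilon:
  epsilon = sigma / E
  E (MPa) = 63.28 * 1000 = 63280
  epsilon = 121.5 / 63280 = 0.00192

0.00192


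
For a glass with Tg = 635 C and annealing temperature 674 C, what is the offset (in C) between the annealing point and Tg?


Offset = T_anneal - Tg:
  offset = 674 - 635 = 39 C

39 C
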